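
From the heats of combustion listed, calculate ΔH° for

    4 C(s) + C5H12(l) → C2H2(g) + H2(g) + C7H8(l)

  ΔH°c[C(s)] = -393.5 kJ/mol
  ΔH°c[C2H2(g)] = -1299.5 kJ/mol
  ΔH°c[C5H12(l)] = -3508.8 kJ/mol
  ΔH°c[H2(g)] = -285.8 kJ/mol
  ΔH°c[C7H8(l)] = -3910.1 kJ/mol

Using ΔH = Σ nΔHc°(reactants) − Σ nΔHc°(products):
= [4·(-393.5) + 1·(-3508.8)] − [1·(-1299.5) + 1·(-285.8) + 1·(-3910.1)]
= 412.6 kJ/mol

ΔH° = 412.6 kJ/mol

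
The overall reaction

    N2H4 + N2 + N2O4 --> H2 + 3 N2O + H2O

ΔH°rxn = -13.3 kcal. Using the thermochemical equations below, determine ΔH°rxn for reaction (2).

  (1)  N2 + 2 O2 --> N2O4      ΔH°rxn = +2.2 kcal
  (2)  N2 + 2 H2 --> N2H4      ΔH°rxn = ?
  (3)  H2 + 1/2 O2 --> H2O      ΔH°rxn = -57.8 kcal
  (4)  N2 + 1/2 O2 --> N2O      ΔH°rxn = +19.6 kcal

(1) reversed: -2.2 kcal
(2) reversed: contributes −x
(3) as written: -57.8 kcal
(4) × 3: (3)·(+19.6) = +58.8 kcal
-13.3 = (-2.2) + (-57.8) + (+58.8) − x
x = (-13.3 − (-1.2)) / (-1) = 12.1 kcal

ΔH°rxn = 12.1 kcal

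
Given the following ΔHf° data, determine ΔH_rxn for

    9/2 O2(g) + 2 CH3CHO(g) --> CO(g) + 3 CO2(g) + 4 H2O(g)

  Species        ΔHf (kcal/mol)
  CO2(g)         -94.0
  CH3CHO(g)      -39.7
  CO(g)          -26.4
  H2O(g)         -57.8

Products: 1·(-26.4) + 3·(-94.0) + 4·(-57.8) = -539.6
Reactants: 9/2·(+0.0) + 2·(-39.7) = -79.4
ΔH_rxn = (-539.6) − (-79.4) = -460.2 kcal/mol

ΔH_rxn = -460.2 kcal/mol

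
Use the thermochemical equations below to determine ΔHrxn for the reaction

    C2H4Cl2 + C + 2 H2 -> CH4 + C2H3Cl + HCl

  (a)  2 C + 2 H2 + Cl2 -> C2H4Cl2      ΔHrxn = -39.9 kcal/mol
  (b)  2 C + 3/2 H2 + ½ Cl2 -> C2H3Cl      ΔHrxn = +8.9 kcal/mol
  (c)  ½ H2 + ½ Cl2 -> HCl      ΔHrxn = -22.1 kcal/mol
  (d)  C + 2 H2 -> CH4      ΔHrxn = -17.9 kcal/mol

(a) reversed (reverse to put C2H4Cl2 on the reactant side): +39.9 kcal/mol
(b) as written (C2H3Cl already on the product side): +8.9 kcal/mol
(c) as written (HCl already on the product side): -22.1 kcal/mol
(d) as written (CH4 already on the product side): -17.9 kcal/mol
ΔHrxn = (-1)·(-39.9) + (1)·(+8.9) + (1)·(-22.1) + (1)·(-17.9) = 8.8 kcal/mol

ΔHrxn = 8.8 kcal/mol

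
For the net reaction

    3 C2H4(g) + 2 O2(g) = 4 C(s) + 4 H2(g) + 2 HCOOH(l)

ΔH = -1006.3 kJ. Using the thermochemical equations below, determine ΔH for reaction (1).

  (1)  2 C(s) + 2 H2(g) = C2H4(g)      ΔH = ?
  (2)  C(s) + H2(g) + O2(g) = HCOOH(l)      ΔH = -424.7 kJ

(1) reversed and × 3 (C2H4(g) must end up as a reactant; scale by 3 for the 3 C2H4(g)): contributes −3·x
(2) × 2 (×2 to match 2 HCOOH(l) in the target): (2)·(-424.7) = -849.4 kJ
-1006.3 = (-849.4) − 3·x
x = (-1006.3 − (-849.4)) / (-3) = 52.3 kJ

ΔH = 52.3 kJ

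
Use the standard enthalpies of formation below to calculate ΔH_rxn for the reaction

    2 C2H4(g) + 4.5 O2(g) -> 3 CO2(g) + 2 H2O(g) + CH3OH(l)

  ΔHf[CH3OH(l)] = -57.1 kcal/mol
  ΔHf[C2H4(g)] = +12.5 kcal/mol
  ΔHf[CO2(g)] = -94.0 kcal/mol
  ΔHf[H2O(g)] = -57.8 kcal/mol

ΔH°rxn = Σ nΔHf°(products) − Σ nΔHf°(reactants).
Products: 3·(-94.0) + 2·(-57.8) + 1·(-57.1) = -454.7
Reactants: 2·(+12.5) + 9/2·(+0.0) = +25.0
ΔH_rxn = (-454.7) − (+25.0) = -479.7 kcal/mol

ΔH_rxn = -479.7 kcal/mol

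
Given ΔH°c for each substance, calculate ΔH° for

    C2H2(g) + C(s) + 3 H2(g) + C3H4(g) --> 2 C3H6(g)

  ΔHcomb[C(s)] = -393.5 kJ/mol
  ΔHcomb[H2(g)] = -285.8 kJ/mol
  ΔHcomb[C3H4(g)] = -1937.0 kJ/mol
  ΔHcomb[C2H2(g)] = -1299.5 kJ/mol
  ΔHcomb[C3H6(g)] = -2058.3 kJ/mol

Using ΔH = Σ nΔHc°(reactants) − Σ nΔHc°(products):
= [1·(-1299.5) + 1·(-393.5) + 3·(-285.8) + 1·(-1937.0)] − [2·(-2058.3)]
= -370.8 kJ/mol

ΔH° = -370.8 kJ/mol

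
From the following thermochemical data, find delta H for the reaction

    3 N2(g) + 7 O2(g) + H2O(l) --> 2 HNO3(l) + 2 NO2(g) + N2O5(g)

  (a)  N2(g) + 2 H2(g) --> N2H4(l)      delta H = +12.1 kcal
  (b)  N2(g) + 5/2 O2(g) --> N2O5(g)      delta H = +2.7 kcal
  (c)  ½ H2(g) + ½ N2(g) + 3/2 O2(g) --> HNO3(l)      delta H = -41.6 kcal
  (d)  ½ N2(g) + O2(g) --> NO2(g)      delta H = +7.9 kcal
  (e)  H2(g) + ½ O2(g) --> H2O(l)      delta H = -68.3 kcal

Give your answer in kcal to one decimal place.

delta H = 3.6 kcal

(a): not needed (N2H4(l) appears nowhere else).
(b) as written (N2O5(g) already on the product side): +2.7 kcal
(c) × 2 (×2 to match 2 HNO3(l) in the target): (2)·(-41.6) = -83.2 kcal
(d) × 2 (×2 to match 2 NO2(g) in the target): (2)·(+7.9) = +15.8 kcal
(e) reversed (reverse to put H2O(l) on the reactant side): +68.3 kcal
delta H = (1)·(+2.7) + (2)·(-41.6) + (2)·(+7.9) + (-1)·(-68.3) = 3.6 kcal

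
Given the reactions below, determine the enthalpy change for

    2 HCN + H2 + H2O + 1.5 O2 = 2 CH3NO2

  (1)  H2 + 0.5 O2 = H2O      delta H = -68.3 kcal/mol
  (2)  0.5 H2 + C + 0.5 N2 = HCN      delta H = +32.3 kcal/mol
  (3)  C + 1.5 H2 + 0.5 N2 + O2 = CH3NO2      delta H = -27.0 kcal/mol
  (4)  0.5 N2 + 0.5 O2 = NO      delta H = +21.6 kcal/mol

(1) reversed: +68.3 kcal/mol
(2) reversed and × 2: (-2)·(+32.3) = -64.6 kcal/mol
(3) × 2: (2)·(-27.0) = -54.0 kcal/mol
(4): not needed.
delta H = (+68.3) + (-64.6) + (-54.0) = -50.3 kcal/mol

delta H = -50.3 kcal/mol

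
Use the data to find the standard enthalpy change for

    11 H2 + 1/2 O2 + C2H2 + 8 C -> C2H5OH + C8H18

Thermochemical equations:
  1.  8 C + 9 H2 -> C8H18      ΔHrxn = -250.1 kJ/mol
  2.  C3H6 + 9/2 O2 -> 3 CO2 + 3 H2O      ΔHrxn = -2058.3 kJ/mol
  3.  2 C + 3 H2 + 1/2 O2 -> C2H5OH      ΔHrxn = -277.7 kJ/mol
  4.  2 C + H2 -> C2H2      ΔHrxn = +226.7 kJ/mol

eq. 1 as written: -250.1 kJ/mol
eq. 2: not needed.
eq. 3 as written: -277.7 kJ/mol
eq. 4 reversed: -226.7 kJ/mol
Combining the equations, ΔHrxn = (-250.1) + (-277.7) + (-226.7) = -754.5 kJ/mol

ΔHrxn = -754.5 kJ/mol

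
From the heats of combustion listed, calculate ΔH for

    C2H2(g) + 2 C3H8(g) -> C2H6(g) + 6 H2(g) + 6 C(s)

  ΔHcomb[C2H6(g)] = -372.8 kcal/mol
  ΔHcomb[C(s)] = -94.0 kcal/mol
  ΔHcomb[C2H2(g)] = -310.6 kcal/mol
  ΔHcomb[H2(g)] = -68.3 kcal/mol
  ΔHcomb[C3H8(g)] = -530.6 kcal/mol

Using ΔH = Σ nΔHc°(reactants) − Σ nΔHc°(products):
= [1·(-310.6) + 2·(-530.6)] − [1·(-372.8) + 6·(-68.3) + 6·(-94.0)]
= -25.2 kcal/mol

ΔH = -25.2 kcal/mol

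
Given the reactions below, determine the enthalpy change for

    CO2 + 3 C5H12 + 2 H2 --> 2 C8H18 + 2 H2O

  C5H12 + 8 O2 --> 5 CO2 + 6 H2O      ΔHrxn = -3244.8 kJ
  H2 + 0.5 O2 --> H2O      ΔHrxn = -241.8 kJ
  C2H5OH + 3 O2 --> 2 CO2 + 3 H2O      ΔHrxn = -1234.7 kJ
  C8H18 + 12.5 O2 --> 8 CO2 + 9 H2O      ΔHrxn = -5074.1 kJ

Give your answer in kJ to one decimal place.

ΔHrxn = -69.8 kJ

equation 1 × 3: (3)·(-3244.8) = -9734.4 kJ
equation 2 × 2: (2)·(-241.8) = -483.6 kJ
equation 3: not needed.
equation 4 reversed and × 2: (-2)·(-5074.1) = +10148.2 kJ
By Hess's law, ΔHrxn = (3)·(-3244.8) + (2)·(-241.8) + (-2)·(-5074.1) = -69.8 kJ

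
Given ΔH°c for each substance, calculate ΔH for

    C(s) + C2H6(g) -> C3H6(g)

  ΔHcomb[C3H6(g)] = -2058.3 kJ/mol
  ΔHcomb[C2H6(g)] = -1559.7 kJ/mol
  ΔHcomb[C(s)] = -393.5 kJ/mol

ΔH = 105.1 kJ/mol

Using ΔH = Σ nΔHc°(reactants) − Σ nΔHc°(products):
= [1·(-393.5) + 1·(-1559.7)] − [1·(-2058.3)]
= 105.1 kJ/mol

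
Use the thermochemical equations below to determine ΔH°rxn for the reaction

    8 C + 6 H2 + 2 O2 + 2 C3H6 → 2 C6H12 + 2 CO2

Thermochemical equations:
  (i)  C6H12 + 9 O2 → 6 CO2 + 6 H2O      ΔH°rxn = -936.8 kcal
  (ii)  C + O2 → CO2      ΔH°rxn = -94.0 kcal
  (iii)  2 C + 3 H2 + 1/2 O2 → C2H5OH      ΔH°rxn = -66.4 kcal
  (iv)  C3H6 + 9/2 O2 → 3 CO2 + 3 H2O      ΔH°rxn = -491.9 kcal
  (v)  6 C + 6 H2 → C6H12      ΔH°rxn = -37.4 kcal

(i) reversed: +936.8 kcal
(ii) × 2: (2)·(-94.0) = -188.0 kcal
(iii): not needed.
(iv) × 2: (2)·(-491.9) = -983.8 kcal
(v) as written: -37.4 kcal
ΔH°rxn = (+936.8) + (-188.0) + (-983.8) + (-37.4) = -272.4 kcal

ΔH°rxn = -272.4 kcal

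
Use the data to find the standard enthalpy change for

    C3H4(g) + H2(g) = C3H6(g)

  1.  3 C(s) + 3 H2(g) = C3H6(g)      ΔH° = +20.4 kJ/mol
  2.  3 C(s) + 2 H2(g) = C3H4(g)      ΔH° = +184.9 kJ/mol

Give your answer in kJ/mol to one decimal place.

ΔH° = -164.5 kJ/mol

eq. 1 as written: +20.4 kJ/mol
eq. 2 reversed: -184.9 kJ/mol
ΔH° = (1)·(+20.4) + (-1)·(+184.9) = -164.5 kJ/mol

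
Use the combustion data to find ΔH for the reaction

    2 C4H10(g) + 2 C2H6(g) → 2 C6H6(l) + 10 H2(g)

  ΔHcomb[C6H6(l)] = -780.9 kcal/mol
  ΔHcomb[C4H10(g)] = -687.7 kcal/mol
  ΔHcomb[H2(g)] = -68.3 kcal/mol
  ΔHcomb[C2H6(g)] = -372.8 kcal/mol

With combustion enthalpies, reactants minus products:
= [2·(-687.7) + 2·(-372.8)] − [2·(-780.9) + 10·(-68.3)]
= 123.8 kcal/mol

ΔH = 123.8 kcal/mol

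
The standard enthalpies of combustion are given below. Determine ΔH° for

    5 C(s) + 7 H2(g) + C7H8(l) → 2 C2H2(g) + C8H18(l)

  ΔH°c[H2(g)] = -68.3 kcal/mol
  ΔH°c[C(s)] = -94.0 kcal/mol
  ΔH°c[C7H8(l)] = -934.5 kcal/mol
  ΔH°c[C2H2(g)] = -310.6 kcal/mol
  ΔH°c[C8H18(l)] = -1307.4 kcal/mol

ΔH° = 46.0 kcal/mol

With combustion enthalpies, reactants minus products:
= [5·(-94.0) + 7·(-68.3) + 1·(-934.5)] − [2·(-310.6) + 1·(-1307.4)]
= 46.0 kcal/mol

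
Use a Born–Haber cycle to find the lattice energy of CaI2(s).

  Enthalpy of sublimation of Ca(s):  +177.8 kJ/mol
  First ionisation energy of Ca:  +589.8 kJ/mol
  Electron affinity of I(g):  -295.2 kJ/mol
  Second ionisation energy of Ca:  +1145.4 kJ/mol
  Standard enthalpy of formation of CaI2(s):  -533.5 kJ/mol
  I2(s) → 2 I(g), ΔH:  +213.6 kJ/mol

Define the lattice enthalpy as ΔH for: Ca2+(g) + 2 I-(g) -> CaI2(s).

U = -2069.7 kJ/mol

ΔHf° = 1·ΔHsub + 1·(ΣIE) + 1·D(I2) + 2·EA + U
-533.5 = 1·(+177.8) + 1·(+1735.2) + 1·(+213.6) + 2·(-295.2) + U
U = -533.5 − (+1536.2) = -2069.7 kJ/mol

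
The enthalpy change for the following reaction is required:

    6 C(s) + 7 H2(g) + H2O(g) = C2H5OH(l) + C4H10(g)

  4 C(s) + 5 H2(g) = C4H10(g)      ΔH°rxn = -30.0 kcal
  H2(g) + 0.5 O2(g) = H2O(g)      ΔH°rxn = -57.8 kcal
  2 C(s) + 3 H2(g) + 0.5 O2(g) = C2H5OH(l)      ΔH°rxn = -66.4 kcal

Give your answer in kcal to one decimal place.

equation 1 as written: -30.0 kcal
equation 2 reversed: +57.8 kcal
equation 3 as written: -66.4 kcal
Combining the equations, ΔH°rxn = (-30.0) + (+57.8) + (-66.4) = -38.6 kcal

ΔH°rxn = -38.6 kcal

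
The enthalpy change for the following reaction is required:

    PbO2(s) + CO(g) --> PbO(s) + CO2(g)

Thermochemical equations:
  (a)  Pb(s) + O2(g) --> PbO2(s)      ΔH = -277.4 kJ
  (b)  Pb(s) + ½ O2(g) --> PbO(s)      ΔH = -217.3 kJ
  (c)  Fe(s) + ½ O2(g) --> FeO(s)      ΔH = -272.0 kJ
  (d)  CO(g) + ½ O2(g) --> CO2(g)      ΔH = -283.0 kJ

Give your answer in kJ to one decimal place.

ΔH = -222.9 kJ

(a) reversed: +277.4 kJ
(b) as written: -217.3 kJ
(c): not needed.
(d) as written: -283.0 kJ
Since enthalpy is a state function, ΔH = (-1)·(-277.4) + (1)·(-217.3) + (1)·(-283.0) = -222.9 kJ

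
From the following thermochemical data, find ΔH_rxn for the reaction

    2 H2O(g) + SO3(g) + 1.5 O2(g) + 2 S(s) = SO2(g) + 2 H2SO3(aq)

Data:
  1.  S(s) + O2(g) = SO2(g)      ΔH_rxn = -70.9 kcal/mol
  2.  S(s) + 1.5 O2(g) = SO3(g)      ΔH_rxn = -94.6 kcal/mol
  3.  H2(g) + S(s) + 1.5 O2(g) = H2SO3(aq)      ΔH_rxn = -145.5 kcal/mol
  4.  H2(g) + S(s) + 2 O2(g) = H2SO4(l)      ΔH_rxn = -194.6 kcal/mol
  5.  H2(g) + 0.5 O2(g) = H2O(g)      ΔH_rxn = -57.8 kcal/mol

eq. 1 as written (SO2(g) already on the product side): -70.9 kcal/mol
eq. 2 reversed (SO3(g) must end up as a reactant): +94.6 kcal/mol
eq. 3 × 2 (×2 to match 2 H2SO3(aq) in the target): (2)·(-145.5) = -291.0 kcal/mol
eq. 4: not needed (H2SO4(l) appears nowhere else).
eq. 5 reversed and × 2 (reverse to put H2O(g) on the reactant side; ×2 to match 2 H2O(g) in the target): (-2)·(-57.8) = +115.6 kcal/mol
ΔH_rxn = (-70.9) + (+94.6) + (-291.0) + (+115.6) = -151.7 kcal/mol

ΔH_rxn = -151.7 kcal/mol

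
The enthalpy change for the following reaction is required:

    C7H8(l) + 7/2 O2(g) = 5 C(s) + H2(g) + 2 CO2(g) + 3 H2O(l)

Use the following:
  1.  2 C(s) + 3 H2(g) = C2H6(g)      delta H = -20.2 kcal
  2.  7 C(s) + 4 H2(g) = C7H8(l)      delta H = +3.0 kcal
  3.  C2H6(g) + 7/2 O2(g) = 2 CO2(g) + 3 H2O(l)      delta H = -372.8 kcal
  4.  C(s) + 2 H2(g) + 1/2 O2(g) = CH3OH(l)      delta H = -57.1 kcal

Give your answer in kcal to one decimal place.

eq. 1 as written: -20.2 kcal
eq. 2 reversed: -3.0 kcal
eq. 3 as written: -372.8 kcal
eq. 4: not needed.
Summing the manipulated equations, delta H = (-20.2) + (-3.0) + (-372.8) = -396.0 kcal

delta H = -396.0 kcal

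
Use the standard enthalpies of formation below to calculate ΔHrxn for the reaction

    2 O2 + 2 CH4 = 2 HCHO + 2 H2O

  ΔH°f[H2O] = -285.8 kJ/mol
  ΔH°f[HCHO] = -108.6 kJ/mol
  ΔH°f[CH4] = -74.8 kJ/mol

ΔH°rxn = Σ nΔHf°(products) − Σ nΔHf°(reactants).
Products: 2·(-108.6) + 2·(-285.8) = -788.8
Reactants: 2·(+0.0) + 2·(-74.8) = -149.6
ΔHrxn = (-788.8) − (-149.6) = -639.2 kJ/mol

ΔHrxn = -639.2 kJ/mol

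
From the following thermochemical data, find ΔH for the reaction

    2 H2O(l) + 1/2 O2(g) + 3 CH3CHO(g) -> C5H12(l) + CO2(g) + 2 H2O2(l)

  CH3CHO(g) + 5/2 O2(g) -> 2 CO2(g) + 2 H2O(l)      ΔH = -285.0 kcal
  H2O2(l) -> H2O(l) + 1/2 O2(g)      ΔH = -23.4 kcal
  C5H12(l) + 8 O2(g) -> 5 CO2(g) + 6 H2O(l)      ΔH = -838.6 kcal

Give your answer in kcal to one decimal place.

equation 1 × 3 (×3 to match 3 CH3CHO(g) in the target): (3)·(-285.0) = -855.0 kcal
equation 2 reversed and × 2 (H2O2(l) must end up as a product; ×2 to match 2 H2O2(l) in the target): (-2)·(-23.4) = +46.8 kcal
equation 3 reversed (C5H12(l) must end up as a product): +838.6 kcal
ΔH = (-855.0) + (+46.8) + (+838.6) = 30.4 kcal

ΔH = 30.4 kcal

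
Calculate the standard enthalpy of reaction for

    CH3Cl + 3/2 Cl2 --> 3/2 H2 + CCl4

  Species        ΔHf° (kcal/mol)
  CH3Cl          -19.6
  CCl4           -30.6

ΔHrxn = -11.0 kcal/mol

ΔH°rxn = Σ nΔHf°(products) − Σ nΔHf°(reactants).
Products: 3/2·(+0.0) + 1·(-30.6) = -30.6
Reactants: 1·(-19.6) + 3/2·(+0.0) = -19.6
ΔHrxn = (-30.6) − (-19.6) = -11.0 kcal/mol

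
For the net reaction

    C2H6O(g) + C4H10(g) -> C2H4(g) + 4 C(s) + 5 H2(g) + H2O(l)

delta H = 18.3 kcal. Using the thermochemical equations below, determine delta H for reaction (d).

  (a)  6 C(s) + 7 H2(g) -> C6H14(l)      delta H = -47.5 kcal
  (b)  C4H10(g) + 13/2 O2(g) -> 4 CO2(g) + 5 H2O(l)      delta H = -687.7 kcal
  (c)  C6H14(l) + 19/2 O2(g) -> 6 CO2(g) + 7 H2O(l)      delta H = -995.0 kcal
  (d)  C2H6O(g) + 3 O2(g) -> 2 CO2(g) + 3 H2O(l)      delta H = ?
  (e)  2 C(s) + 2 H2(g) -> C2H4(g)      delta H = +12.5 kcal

delta H = -349.0 kcal

(a) reversed: +47.5 kcal
(b) as written (C4H10(g) already on the reactant side): -687.7 kcal
(c) reversed: +995.0 kcal
(d) as written (C2H6O(g) already on the reactant side): contributes x
(e) as written (C2H4(g) already on the product side): +12.5 kcal
+18.3 = (+47.5) + (-687.7) + (+995.0) + (+12.5) + x
x = (+18.3 − (+367.3)) / (1) = -349.0 kcal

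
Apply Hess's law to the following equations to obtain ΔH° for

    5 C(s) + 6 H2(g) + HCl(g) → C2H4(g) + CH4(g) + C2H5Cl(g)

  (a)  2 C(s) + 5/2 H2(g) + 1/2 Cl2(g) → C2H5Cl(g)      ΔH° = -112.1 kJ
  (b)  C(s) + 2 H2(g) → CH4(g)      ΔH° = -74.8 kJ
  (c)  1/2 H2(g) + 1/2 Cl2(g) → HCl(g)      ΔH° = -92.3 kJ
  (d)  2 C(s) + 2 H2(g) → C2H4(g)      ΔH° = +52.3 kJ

ΔH° = -42.3 kJ

(a) as written: -112.1 kJ
(b) as written: -74.8 kJ
(c) reversed: +92.3 kJ
(d) as written: +52.3 kJ
ΔH° = (1)·(-112.1) + (1)·(-74.8) + (-1)·(-92.3) + (1)·(+52.3) = -42.3 kJ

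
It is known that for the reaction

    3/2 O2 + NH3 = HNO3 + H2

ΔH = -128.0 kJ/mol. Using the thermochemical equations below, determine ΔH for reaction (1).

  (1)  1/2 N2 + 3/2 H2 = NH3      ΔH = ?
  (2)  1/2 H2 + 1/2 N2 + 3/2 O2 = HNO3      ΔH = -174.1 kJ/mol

(1) reversed: contributes −x
(2) as written: -174.1 kJ/mol
-128.0 = (-174.1) − x
x = (-128.0 − (-174.1)) / (-1) = -46.1 kJ/mol

ΔH = -46.1 kJ/mol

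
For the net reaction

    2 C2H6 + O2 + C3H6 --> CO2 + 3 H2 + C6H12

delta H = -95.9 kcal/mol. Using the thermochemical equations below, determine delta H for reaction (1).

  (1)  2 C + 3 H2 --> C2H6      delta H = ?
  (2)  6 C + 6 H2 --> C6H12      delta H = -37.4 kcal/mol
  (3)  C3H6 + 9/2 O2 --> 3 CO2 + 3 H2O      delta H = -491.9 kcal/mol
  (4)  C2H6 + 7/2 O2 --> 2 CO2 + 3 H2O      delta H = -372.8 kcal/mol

(1) reversed and × 3: contributes −3·x
(2) as written (C6H12 already on the product side): -37.4 kcal/mol
(3) as written (C3H6 already on the reactant side): -491.9 kcal/mol
(4) reversed: +372.8 kcal/mol
-95.9 = (-37.4) + (-491.9) + (+372.8) − 3·x
x = (-95.9 − (-156.5)) / (-3) = -20.2 kcal/mol

delta H = -20.2 kcal/mol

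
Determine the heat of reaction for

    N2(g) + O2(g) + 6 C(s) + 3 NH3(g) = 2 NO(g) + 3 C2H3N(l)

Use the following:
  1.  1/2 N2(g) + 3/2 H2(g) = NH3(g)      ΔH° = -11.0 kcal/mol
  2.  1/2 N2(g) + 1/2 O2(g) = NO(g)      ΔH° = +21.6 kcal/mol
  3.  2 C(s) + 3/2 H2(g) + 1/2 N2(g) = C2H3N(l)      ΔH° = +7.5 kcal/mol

ΔH° = 98.7 kcal/mol

eq. 1 reversed and × 3: (-3)·(-11.0) = +33.0 kcal/mol
eq. 2 × 2: (2)·(+21.6) = +43.2 kcal/mol
eq. 3 × 3: (3)·(+7.5) = +22.5 kcal/mol
ΔH° = (-3)·(-11.0) + (2)·(+21.6) + (3)·(+7.5) = 98.7 kcal/mol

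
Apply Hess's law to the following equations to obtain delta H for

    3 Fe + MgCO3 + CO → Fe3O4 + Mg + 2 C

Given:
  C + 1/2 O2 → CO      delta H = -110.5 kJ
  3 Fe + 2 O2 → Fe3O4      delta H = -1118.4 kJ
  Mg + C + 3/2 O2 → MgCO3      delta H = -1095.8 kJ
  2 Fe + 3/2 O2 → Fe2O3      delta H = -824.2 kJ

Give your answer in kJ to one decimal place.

delta H = 87.9 kJ

equation 1 reversed: +110.5 kJ
equation 2 as written: -1118.4 kJ
equation 3 reversed: +1095.8 kJ
equation 4: not needed.
Summing the manipulated equations, delta H = (+110.5) + (-1118.4) + (+1095.8) = 87.9 kJ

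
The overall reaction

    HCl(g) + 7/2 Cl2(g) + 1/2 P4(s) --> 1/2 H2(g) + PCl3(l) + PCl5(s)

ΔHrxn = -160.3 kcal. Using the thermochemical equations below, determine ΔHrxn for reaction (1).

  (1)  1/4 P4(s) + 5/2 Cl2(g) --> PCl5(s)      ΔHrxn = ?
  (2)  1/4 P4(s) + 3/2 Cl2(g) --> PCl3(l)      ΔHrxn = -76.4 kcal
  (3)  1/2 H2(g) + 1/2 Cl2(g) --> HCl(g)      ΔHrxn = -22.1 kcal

ΔHrxn = -106.0 kcal

(1) as written (PCl5(s) already on the product side): contributes x
(2) as written (PCl3(l) already on the product side): -76.4 kcal
(3) reversed (reverse to put HCl(g) on the reactant side): +22.1 kcal
-160.3 = (-76.4) + (+22.1) + x
x = (-160.3 − (-54.3)) / (1) = -106.0 kcal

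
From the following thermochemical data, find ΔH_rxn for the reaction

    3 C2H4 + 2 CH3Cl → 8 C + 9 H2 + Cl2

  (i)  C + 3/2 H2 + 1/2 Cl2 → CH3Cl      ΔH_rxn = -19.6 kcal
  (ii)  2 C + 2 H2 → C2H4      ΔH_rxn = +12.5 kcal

(i) reversed and × 2 (CH3Cl must end up as a reactant; scale by 2 for the 2 CH3Cl): (-2)·(-19.6) = +39.2 kcal
(ii) reversed and × 3 (reverse to put C2H4 on the reactant side; scale by 3 for the 3 C2H4): (-3)·(+12.5) = -37.5 kcal
Summing the manipulated equations, ΔH_rxn = (-2)·(-19.6) + (-3)·(+12.5) = 1.7 kcal

ΔH_rxn = 1.7 kcal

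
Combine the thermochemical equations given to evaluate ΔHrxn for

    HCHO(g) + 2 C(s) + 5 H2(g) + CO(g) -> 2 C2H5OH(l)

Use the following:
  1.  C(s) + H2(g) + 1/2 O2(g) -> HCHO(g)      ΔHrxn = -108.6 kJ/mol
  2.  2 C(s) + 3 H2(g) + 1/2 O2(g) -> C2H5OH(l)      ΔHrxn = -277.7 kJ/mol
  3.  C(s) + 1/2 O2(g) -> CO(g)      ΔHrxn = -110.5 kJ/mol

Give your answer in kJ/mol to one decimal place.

ΔHrxn = -336.3 kJ/mol

eq. 1 reversed (HCHO(g) must end up as a reactant): +108.6 kJ/mol
eq. 2 × 2 (scale by 2 for the 2 C2H5OH(l)): (2)·(-277.7) = -555.4 kJ/mol
eq. 3 reversed (CO(g) must end up as a reactant): +110.5 kJ/mol
Summing the manipulated equations, ΔHrxn = (-1)·(-108.6) + (2)·(-277.7) + (-1)·(-110.5) = -336.3 kJ/mol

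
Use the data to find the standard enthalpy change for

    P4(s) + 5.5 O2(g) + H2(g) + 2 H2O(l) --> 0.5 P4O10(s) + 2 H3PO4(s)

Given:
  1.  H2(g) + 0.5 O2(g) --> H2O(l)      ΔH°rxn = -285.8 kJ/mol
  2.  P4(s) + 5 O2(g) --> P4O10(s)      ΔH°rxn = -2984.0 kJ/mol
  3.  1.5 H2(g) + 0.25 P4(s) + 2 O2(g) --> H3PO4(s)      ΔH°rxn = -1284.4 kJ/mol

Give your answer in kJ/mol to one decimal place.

eq. 1 reversed and × 2 (reverse to put H2O(l) on the reactant side; ×2 to match 2 H2O(l) in the target): (-2)·(-285.8) = +571.6 kJ/mol
eq. 2 × 1/2 (scale by 1/2 for the 1/2 P4O10(s)): (1/2)·(-2984.0) = -1492.0 kJ/mol
eq. 3 × 2 (×2 to match 2 H3PO4(s) in the target): (2)·(-1284.4) = -2568.8 kJ/mol
ΔH°rxn = (-2)·(-285.8) + (1/2)·(-2984.0) + (2)·(-1284.4) = -3489.2 kJ/mol

ΔH°rxn = -3489.2 kJ/mol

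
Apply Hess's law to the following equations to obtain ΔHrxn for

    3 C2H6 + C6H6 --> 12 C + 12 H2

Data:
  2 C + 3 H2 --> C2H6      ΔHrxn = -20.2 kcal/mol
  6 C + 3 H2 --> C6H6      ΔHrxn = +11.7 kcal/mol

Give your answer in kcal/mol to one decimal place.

equation 1 reversed and × 3 (reverse to put C2H6 on the reactant side; scale by 3 for the 3 C2H6): (-3)·(-20.2) = +60.6 kcal/mol
equation 2 reversed (C6H6 must end up as a reactant): -11.7 kcal/mol
ΔHrxn = (+60.6) + (-11.7) = 48.9 kcal/mol

ΔHrxn = 48.9 kcal/mol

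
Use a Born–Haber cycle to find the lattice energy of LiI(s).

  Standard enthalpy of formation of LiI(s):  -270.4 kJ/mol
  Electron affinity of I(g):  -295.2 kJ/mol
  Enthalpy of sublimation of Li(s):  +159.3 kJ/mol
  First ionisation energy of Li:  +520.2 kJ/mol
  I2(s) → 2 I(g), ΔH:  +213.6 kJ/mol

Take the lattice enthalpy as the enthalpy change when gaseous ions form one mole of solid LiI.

U = -761.5 kJ/mol

ΔHf° = 1·ΔHsub + 1·(ΣIE) + 1/2·D(I2) + 1·EA + U
-270.4 = 1·(+159.3) + 1·(+520.2) + 1/2·(+213.6) + 1·(-295.2) + U
U = -270.4 − (+491.1) = -761.5 kJ/mol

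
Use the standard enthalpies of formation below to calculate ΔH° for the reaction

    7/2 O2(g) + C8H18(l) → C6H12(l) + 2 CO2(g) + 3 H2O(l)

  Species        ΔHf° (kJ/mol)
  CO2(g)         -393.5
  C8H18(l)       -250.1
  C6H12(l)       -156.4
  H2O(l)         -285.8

ΔH°rxn = Σ nΔHf°(products) − Σ nΔHf°(reactants).
Products: 1·(-156.4) + 2·(-393.5) + 3·(-285.8) = -1800.8
Reactants: 7/2·(+0.0) + 1·(-250.1) = -250.1
ΔH° = (-1800.8) − (-250.1) = -1550.7 kJ/mol

ΔH° = -1550.7 kJ/mol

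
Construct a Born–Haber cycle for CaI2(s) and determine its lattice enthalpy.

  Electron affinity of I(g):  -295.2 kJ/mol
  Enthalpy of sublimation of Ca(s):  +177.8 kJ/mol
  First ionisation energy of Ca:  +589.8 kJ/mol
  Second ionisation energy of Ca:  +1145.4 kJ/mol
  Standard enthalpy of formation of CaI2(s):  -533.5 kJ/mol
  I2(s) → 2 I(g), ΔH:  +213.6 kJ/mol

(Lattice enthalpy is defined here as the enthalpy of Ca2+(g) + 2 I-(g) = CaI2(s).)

U = -2069.7 kJ/mol

ΔHf° = 1·ΔHsub + 1·(ΣIE) + 1·D(I2) + 2·EA + U
-533.5 = 1·(+177.8) + 1·(+1735.2) + 1·(+213.6) + 2·(-295.2) + U
U = -533.5 − (+1536.2) = -2069.7 kJ/mol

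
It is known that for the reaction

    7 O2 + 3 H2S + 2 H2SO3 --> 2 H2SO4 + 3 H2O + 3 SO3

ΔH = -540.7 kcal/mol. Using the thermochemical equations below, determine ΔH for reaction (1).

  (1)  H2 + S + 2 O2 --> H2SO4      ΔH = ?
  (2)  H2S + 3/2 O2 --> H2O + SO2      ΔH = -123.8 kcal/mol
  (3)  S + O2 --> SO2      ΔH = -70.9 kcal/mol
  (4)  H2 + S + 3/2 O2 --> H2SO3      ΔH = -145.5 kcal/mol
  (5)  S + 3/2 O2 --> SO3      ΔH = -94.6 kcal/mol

ΔH = -194.6 kcal/mol

(1) × 2: contributes 2·x
(2) × 3: (3)·(-123.8) = -371.4 kcal/mol
(3) reversed and × 3: (-3)·(-70.9) = +212.7 kcal/mol
(4) reversed and × 2: (-2)·(-145.5) = +291.0 kcal/mol
(5) × 3: (3)·(-94.6) = -283.8 kcal/mol
-540.7 = (-371.4) + (+212.7) + (+291.0) + (-283.8) + 2·x
x = (-540.7 − (-151.5)) / (2) = -194.6 kcal/mol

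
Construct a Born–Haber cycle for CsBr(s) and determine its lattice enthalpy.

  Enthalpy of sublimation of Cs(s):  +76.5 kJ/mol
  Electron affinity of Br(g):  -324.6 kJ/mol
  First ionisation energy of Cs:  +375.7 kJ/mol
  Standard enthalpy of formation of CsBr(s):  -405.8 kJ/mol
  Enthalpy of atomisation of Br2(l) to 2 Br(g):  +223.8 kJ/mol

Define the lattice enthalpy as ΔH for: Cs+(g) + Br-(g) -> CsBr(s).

U = -645.3 kJ/mol

ΔHf° = 1·ΔHsub + 1·(ΣIE) + 1/2·D(Br2) + 1·EA + U
-405.8 = 1·(+76.5) + 1·(+375.7) + 1/2·(+223.8) + 1·(-324.6) + U
U = -405.8 − (+239.5) = -645.3 kJ/mol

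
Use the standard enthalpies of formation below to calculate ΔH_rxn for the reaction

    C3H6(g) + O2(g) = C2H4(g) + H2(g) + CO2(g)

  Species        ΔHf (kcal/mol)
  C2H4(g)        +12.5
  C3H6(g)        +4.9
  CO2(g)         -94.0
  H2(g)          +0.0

Products: 1·(+12.5) + 1·(+0.0) + 1·(-94.0) = -81.5
Reactants: 1·(+4.9) + 1·(+0.0) = +4.9
ΔH_rxn = (-81.5) − (+4.9) = -86.4 kcal/mol

ΔH_rxn = -86.4 kcal/mol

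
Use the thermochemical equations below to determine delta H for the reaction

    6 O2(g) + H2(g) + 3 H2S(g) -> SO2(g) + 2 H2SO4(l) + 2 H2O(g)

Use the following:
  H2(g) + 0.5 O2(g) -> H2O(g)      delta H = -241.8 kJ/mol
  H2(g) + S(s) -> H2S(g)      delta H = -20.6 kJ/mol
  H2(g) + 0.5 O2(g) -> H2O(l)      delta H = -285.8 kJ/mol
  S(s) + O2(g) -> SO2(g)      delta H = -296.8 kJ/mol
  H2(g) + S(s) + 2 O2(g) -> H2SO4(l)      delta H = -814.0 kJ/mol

equation 1 × 2 (scale by 2 for the 2 H2O(g)): (2)·(-241.8) = -483.6 kJ/mol
equation 2 reversed and × 3 (H2S(g) must end up as a reactant; scale by 3 for the 3 H2S(g)): (-3)·(-20.6) = +61.8 kJ/mol
equation 3: not needed (H2O(l) appears nowhere else).
equation 4 as written (SO2(g) already on the product side): -296.8 kJ/mol
equation 5 × 2 (×2 to match 2 H2SO4(l) in the target): (2)·(-814.0) = -1628.0 kJ/mol
By Hess's law, delta H = (2)·(-241.8) + (-3)·(-20.6) + (1)·(-296.8) + (2)·(-814.0) = -2346.6 kJ/mol

delta H = -2346.6 kJ/mol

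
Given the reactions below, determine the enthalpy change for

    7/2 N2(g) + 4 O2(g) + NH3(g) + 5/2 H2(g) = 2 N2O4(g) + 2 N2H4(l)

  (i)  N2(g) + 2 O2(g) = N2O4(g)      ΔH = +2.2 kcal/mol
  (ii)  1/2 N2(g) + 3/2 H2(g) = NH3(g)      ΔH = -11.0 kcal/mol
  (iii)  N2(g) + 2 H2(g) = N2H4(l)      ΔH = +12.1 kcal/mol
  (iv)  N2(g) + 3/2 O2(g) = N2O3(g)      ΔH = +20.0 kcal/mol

ΔH = 39.6 kcal/mol

(i) × 2: (2)·(+2.2) = +4.4 kcal/mol
(ii) reversed: +11.0 kcal/mol
(iii) × 2: (2)·(+12.1) = +24.2 kcal/mol
(iv): not needed.
By Hess's law, ΔH = (2)·(+2.2) + (-1)·(-11.0) + (2)·(+12.1) = 39.6 kcal/mol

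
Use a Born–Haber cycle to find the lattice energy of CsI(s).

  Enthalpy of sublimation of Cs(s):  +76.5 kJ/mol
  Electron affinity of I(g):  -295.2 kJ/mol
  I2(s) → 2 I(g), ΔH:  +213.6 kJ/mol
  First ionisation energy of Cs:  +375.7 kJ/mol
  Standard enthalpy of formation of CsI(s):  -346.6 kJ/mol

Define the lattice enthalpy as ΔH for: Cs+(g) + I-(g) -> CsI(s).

U = -610.4 kJ/mol

ΔHf° = 1·ΔHsub + 1·(ΣIE) + 1/2·D(I2) + 1·EA + U
-346.6 = 1·(+76.5) + 1·(+375.7) + 1/2·(+213.6) + 1·(-295.2) + U
U = -346.6 − (+263.8) = -610.4 kJ/mol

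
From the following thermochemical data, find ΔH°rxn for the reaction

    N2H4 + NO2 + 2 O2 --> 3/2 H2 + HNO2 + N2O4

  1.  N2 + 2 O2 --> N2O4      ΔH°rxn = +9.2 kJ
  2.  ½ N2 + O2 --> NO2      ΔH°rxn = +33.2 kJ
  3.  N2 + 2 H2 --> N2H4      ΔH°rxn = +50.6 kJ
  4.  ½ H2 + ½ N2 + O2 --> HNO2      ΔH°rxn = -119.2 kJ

eq. 1 as written: +9.2 kJ
eq. 2 reversed: -33.2 kJ
eq. 3 reversed: -50.6 kJ
eq. 4 as written: -119.2 kJ
ΔH°rxn = (+9.2) + (-33.2) + (-50.6) + (-119.2) = -193.8 kJ

ΔH°rxn = -193.8 kJ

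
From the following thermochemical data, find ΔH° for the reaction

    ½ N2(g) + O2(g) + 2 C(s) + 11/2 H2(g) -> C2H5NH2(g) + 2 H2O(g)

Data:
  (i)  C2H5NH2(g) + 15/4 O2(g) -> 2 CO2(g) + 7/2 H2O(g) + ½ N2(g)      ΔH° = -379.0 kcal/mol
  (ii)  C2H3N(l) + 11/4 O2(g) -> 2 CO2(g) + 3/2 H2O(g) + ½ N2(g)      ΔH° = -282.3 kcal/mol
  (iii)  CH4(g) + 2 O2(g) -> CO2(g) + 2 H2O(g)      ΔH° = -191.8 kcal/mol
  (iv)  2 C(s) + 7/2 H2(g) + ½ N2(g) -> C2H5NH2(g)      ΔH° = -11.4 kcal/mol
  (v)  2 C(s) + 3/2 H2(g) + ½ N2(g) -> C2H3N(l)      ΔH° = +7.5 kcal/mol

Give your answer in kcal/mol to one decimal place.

ΔH° = -127.0 kcal/mol

(i) as written: -379.0 kcal/mol
(ii) reversed: +282.3 kcal/mol
(iii): not needed (CH4(g) appears nowhere else).
(iv) × 2: (2)·(-11.4) = -22.8 kcal/mol
(v) reversed: -7.5 kcal/mol
Combining the equations, ΔH° = (-379.0) + (+282.3) + (-22.8) + (-7.5) = -127.0 kcal/mol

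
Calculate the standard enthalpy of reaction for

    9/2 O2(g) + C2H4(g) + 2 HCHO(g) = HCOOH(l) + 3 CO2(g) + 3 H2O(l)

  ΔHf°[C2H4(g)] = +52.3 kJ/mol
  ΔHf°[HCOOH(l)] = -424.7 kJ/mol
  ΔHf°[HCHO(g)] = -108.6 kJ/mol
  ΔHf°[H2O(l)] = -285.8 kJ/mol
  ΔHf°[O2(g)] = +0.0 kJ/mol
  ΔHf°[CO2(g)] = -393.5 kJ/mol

ΔH°rxn = Σ nΔHf°(products) − Σ nΔHf°(reactants).
Products: 1·(-424.7) + 3·(-393.5) + 3·(-285.8) = -2462.6
Reactants: 9/2·(+0.0) + 1·(+52.3) + 2·(-108.6) = -164.9
ΔHrxn = (-2462.6) − (-164.9) = -2297.7 kJ/mol

ΔHrxn = -2297.7 kJ/mol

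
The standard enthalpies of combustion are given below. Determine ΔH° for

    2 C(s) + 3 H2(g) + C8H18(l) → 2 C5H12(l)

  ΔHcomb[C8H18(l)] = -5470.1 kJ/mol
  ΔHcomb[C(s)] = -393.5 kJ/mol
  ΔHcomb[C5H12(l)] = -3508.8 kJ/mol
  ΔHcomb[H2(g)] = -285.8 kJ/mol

Using ΔH = Σ nΔHc°(reactants) − Σ nΔHc°(products):
= [2·(-393.5) + 3·(-285.8) + 1·(-5470.1)] − [2·(-3508.8)]
= -96.9 kJ/mol

ΔH° = -96.9 kJ/mol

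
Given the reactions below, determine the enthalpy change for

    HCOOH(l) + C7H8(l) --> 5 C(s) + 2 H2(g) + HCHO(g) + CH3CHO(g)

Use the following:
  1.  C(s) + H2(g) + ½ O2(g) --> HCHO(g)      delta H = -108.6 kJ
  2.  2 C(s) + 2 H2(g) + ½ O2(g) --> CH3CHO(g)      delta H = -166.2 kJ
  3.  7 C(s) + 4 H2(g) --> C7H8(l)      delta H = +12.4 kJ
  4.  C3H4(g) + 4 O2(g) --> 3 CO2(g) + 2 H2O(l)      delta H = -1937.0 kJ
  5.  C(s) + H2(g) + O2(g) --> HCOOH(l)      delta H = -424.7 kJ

eq. 1 as written (HCHO(g) already on the product side): -108.6 kJ
eq. 2 as written (CH3CHO(g) already on the product side): -166.2 kJ
eq. 3 reversed (reverse to put C7H8(l) on the reactant side): -12.4 kJ
eq. 4: not needed (C3H4(g) appears nowhere else).
eq. 5 reversed (HCOOH(l) must end up as a reactant): +424.7 kJ
Since enthalpy is a state function, delta H = (1)·(-108.6) + (1)·(-166.2) + (-1)·(+12.4) + (-1)·(-424.7) = 137.5 kJ

delta H = 137.5 kJ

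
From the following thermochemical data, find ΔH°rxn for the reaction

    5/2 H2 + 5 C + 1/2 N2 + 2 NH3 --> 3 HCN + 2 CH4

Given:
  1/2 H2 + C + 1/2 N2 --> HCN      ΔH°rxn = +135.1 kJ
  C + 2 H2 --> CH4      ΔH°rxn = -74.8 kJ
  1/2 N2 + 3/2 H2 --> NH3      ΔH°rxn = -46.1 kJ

ΔH°rxn = 347.9 kJ

equation 1 × 3: (3)·(+135.1) = +405.3 kJ
equation 2 × 2: (2)·(-74.8) = -149.6 kJ
equation 3 reversed and × 2: (-2)·(-46.1) = +92.2 kJ
Summing the manipulated equations, ΔH°rxn = (+405.3) + (-149.6) + (+92.2) = 347.9 kJ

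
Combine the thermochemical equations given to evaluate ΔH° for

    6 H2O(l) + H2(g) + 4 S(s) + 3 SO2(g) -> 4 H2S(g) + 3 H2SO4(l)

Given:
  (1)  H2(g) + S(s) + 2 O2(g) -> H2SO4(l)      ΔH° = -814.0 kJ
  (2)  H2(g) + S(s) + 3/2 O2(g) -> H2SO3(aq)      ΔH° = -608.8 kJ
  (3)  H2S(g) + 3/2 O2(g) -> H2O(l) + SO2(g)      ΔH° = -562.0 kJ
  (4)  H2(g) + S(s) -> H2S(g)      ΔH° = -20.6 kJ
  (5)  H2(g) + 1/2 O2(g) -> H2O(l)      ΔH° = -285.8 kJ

ΔH° = 80.8 kJ

(1) × 3 (scale by 3 for the 3 H2SO4(l)): (3)·(-814.0) = -2442.0 kJ
(2): not needed (H2SO3(aq) appears nowhere else).
(3) reversed and × 3 (reverse to put SO2(g) on the reactant side; scale by 3 for the 3 SO2(g)): (-3)·(-562.0) = +1686.0 kJ
(4) as written: -20.6 kJ
(5) reversed and × 3: (-3)·(-285.8) = +857.4 kJ
Combining the equations, ΔH° = (-2442.0) + (+1686.0) + (-20.6) + (+857.4) = 80.8 kJ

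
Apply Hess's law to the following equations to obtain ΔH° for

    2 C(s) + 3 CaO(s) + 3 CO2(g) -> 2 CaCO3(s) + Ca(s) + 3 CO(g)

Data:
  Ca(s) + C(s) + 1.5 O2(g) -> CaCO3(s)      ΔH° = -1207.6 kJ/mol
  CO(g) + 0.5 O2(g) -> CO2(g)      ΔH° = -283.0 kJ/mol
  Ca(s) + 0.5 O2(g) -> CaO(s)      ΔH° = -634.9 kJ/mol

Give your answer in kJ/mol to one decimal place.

ΔH° = 338.5 kJ/mol

equation 1 × 2: (2)·(-1207.6) = -2415.2 kJ/mol
equation 2 reversed and × 3: (-3)·(-283.0) = +849.0 kJ/mol
equation 3 reversed and × 3: (-3)·(-634.9) = +1904.7 kJ/mol
Since enthalpy is a state function, ΔH° = (-2415.2) + (+849.0) + (+1904.7) = 338.5 kJ/mol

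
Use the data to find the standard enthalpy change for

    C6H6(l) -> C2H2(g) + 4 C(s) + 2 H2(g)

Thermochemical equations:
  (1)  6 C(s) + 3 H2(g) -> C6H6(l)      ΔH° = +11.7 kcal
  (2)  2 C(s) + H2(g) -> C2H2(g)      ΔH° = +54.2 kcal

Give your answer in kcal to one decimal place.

(1) reversed: -11.7 kcal
(2) as written: +54.2 kcal
ΔH° = (-1)·(+11.7) + (1)·(+54.2) = 42.5 kcal

ΔH° = 42.5 kcal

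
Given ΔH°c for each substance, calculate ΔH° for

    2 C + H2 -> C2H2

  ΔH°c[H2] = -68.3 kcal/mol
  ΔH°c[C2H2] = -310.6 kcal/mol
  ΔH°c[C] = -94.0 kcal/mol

With combustion enthalpies, reactants minus products:
= [2·(-94.0) + 1·(-68.3)] − [1·(-310.6)]
= 54.3 kcal/mol

ΔH° = 54.3 kcal/mol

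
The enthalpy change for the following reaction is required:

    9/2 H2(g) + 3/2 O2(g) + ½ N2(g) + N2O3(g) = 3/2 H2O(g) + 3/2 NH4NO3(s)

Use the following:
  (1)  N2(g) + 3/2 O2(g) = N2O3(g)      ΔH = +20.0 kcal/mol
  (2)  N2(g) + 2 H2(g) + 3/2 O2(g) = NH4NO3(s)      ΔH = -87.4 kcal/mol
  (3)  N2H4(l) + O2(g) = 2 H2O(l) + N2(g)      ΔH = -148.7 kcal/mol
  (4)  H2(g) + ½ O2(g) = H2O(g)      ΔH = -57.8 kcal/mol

ΔH = -237.8 kcal/mol

(1) reversed (N2O3(g) must end up as a reactant): -20.0 kcal/mol
(2) × 3/2 (×3/2 to match 3/2 NH4NO3(s) in the target): (3/2)·(-87.4) = -131.1 kcal/mol
(3): not needed (N2H4(l) appears nowhere else).
(4) × 3/2 (scale by 3/2 for the 3/2 H2O(g)): (3/2)·(-57.8) = -86.7 kcal/mol
By Hess's law, ΔH = (-1)·(+20.0) + (3/2)·(-87.4) + (3/2)·(-57.8) = -237.8 kcal/mol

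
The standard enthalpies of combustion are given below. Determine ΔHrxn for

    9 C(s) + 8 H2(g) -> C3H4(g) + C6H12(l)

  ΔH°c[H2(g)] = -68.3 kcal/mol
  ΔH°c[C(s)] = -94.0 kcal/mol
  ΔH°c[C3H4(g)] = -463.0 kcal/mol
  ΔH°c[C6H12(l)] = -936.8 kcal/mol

Using ΔH = Σ nΔHc°(reactants) − Σ nΔHc°(products):
= [9·(-94.0) + 8·(-68.3)] − [1·(-463.0) + 1·(-936.8)]
= 7.4 kcal/mol

ΔHrxn = 7.4 kcal/mol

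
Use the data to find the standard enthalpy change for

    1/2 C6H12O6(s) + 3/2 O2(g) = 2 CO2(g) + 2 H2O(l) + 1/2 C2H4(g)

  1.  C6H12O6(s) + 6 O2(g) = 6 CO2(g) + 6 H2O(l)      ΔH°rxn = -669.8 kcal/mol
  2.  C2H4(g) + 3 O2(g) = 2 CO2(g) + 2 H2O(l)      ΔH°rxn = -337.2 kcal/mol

eq. 1 × 1/2 (×1/2 to match 1/2 C6H12O6(s) in the target): (1/2)·(-669.8) = -334.9 kcal/mol
eq. 2 reversed and × 1/2 (reverse to put C2H4(g) on the product side; ×1/2 to match 1/2 C2H4(g) in the target): (-1/2)·(-337.2) = +168.6 kcal/mol
ΔH°rxn = (-334.9) + (+168.6) = -166.3 kcal/mol

ΔH°rxn = -166.3 kcal/mol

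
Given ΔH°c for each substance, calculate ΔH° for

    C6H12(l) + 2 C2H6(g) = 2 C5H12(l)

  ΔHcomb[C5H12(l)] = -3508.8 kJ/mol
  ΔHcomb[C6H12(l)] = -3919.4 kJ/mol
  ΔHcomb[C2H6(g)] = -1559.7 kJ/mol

Using ΔH = Σ nΔHc°(reactants) − Σ nΔHc°(products):
= [1·(-3919.4) + 2·(-1559.7)] − [2·(-3508.8)]
= -21.2 kJ/mol

ΔH° = -21.2 kJ/mol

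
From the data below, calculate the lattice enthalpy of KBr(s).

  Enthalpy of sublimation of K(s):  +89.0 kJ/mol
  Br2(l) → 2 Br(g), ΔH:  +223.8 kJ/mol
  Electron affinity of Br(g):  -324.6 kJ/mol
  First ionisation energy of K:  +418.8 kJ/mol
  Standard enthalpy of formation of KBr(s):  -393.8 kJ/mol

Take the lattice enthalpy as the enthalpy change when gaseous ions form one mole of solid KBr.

U = -688.9 kJ/mol

ΔHf° = 1·ΔHsub + 1·(ΣIE) + 1/2·D(Br2) + 1·EA + U
-393.8 = 1·(+89.0) + 1·(+418.8) + 1/2·(+223.8) + 1·(-324.6) + U
U = -393.8 − (+295.1) = -688.9 kJ/mol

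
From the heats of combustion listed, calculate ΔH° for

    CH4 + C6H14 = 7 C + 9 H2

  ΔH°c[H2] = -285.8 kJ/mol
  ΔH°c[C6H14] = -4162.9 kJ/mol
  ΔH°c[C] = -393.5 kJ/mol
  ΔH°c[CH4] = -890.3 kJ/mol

With combustion enthalpies, reactants minus products:
= [1·(-890.3) + 1·(-4162.9)] − [7·(-393.5) + 9·(-285.8)]
= 273.5 kJ/mol

ΔH° = 273.5 kJ/mol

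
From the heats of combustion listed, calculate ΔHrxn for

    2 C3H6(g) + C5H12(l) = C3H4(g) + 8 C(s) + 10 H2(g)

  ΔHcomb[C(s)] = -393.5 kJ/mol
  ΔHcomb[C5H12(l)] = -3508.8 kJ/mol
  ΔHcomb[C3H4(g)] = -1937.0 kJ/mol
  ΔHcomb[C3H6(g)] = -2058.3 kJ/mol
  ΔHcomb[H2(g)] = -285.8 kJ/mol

ΔHrxn = 317.6 kJ/mol

With combustion enthalpies, reactants minus products:
= [2·(-2058.3) + 1·(-3508.8)] − [1·(-1937.0) + 8·(-393.5) + 10·(-285.8)]
= 317.6 kJ/mol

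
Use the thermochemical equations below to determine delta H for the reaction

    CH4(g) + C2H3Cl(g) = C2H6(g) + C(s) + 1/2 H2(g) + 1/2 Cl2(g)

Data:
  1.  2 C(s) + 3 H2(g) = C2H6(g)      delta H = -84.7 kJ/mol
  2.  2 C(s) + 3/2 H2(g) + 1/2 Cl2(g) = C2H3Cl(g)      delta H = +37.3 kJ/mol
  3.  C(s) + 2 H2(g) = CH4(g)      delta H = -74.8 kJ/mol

eq. 1 as written: -84.7 kJ/mol
eq. 2 reversed: -37.3 kJ/mol
eq. 3 reversed: +74.8 kJ/mol
By Hess's law, delta H = (1)·(-84.7) + (-1)·(+37.3) + (-1)·(-74.8) = -47.2 kJ/mol

delta H = -47.2 kJ/mol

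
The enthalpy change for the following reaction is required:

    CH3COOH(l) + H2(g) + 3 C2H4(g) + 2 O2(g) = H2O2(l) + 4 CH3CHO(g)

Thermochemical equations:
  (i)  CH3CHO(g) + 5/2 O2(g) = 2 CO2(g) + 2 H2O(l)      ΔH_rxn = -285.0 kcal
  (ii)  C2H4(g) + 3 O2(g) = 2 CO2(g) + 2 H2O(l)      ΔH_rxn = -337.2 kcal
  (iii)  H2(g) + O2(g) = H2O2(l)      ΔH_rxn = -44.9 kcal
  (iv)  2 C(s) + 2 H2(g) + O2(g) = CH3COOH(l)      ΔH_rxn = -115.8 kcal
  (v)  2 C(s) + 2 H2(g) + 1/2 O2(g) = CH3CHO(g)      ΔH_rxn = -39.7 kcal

(i) reversed and × 3: (-3)·(-285.0) = +855.0 kcal
(ii) × 3 (×3 to match 3 C2H4(g) in the target): (3)·(-337.2) = -1011.6 kcal
(iii) as written (H2O2(l) already on the product side): -44.9 kcal
(iv) reversed (reverse to put CH3COOH(l) on the reactant side): +115.8 kcal
(v) as written: -39.7 kcal
Combining the equations, ΔH_rxn = (+855.0) + (-1011.6) + (-44.9) + (+115.8) + (-39.7) = -125.4 kcal

ΔH_rxn = -125.4 kcal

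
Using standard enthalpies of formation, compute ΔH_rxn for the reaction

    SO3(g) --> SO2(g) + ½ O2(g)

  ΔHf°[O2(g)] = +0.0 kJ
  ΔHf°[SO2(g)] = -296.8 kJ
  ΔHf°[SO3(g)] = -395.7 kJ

ΔH_rxn = 98.9 kJ

Products: 1·(-296.8) + 1/2·(+0.0) = -296.8
Reactants: 1·(-395.7) = -395.7
ΔH_rxn = (-296.8) − (-395.7) = 98.9 kJ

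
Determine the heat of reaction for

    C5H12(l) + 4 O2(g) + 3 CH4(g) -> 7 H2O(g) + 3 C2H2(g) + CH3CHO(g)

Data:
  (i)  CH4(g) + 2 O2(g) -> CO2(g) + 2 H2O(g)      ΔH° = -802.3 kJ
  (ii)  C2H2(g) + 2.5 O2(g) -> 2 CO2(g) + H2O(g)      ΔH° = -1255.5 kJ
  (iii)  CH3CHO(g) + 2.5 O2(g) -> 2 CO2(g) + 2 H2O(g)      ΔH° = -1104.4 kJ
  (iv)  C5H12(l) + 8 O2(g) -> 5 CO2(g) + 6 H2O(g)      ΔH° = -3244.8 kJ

(i) × 3: (3)·(-802.3) = -2406.9 kJ
(ii) reversed and × 3: (-3)·(-1255.5) = +3766.5 kJ
(iii) reversed: +1104.4 kJ
(iv) as written: -3244.8 kJ
Combining the equations, ΔH° = (3)·(-802.3) + (-3)·(-1255.5) + (-1)·(-1104.4) + (1)·(-3244.8) = -780.8 kJ

ΔH° = -780.8 kJ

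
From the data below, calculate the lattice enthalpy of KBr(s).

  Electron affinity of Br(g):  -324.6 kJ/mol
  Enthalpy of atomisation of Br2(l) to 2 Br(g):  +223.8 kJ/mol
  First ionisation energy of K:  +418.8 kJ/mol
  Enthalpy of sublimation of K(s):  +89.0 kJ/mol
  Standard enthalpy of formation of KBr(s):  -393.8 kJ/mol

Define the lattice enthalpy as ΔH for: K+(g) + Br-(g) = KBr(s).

ΔHf° = 1·ΔHsub + 1·(ΣIE) + 1/2·D(Br2) + 1·EA + U
-393.8 = 1·(+89.0) + 1·(+418.8) + 1/2·(+223.8) + 1·(-324.6) + U
U = -393.8 − (+295.1) = -688.9 kJ/mol

U = -688.9 kJ/mol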